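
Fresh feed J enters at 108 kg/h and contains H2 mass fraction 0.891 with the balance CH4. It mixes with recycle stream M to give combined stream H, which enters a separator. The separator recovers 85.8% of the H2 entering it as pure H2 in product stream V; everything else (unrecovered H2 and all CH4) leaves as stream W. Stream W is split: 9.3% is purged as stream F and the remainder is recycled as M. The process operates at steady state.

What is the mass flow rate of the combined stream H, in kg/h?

237 kg/h

CH4 enters only via J and leaves only via the purge: 108×0.109 = 0.093×(CH4 in W), and the separator passes all CH4, so CH4 in H = CH4 in W = 126.58 kg/h.
H2 in H: m_A = 108×0.891 + (1−0.093)·(1−0.858)·m_A, so m_A = 96.228/0.8712 = 110.45 kg/h.
H = 110.45 + 126.58 = 237.03 kg/h.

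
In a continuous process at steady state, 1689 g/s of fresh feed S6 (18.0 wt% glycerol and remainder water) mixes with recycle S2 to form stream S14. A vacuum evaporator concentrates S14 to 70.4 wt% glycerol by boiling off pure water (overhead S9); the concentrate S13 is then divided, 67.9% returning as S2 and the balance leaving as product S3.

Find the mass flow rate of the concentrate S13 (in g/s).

Overall glycerol balance (none leaves overhead): glycerol in fresh feed = glycerol in product, i.e. 1689×0.180 = (1−0.679)·S13·0.704.
S13 = 304.02/(0.704×0.321) = 1345.3 g/s.

1345 g/s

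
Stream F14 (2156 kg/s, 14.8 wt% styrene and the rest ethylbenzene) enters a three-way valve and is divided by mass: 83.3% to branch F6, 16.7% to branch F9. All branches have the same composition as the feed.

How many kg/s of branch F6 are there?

1796 kg/s

Branch F6 flow = 0.833×2156 = 1795.9 kg/s.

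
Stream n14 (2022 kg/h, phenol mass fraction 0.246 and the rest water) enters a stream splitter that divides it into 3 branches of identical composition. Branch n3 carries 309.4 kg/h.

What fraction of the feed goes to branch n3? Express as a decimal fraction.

Fraction to n3 = 309.4/2022 = 0.1530.

0.153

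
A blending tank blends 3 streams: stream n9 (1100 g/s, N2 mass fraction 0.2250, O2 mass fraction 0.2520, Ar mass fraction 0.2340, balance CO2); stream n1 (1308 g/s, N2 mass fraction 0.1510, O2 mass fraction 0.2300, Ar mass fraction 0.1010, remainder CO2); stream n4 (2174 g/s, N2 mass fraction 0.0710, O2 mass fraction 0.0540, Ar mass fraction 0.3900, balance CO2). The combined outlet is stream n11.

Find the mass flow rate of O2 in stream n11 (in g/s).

O2 out = O2 in = 1100×0.252 + 1308×0.230 + 2174×0.054 = 695.44 g/s.

695.4 g/s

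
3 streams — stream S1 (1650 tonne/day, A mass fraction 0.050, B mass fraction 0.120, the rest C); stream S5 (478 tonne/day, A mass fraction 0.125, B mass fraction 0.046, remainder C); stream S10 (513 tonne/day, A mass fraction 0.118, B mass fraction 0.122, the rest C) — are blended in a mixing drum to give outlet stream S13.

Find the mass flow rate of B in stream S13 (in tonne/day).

B out = B in = 1650×0.120 + 478×0.046 + 513×0.122 = 282.57 tonne/day.

282.6 tonne/day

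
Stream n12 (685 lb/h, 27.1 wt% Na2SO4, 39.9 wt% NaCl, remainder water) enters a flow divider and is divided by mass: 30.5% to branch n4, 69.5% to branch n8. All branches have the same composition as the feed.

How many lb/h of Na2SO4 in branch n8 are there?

Branch n8 total = 0.695×685 = 476.07 lb/h.
Na2SO4 in n8 = 0.271×476.07 = 129.02 lb/h.

129 lb/h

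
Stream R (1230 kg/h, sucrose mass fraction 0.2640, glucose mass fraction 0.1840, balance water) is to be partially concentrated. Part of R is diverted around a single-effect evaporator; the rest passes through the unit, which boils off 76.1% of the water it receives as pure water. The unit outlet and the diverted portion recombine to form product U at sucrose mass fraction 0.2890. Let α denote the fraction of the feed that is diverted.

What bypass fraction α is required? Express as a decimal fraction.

0.794

All 1230×0.264 = 324.72 kg/h of sucrose reaches U, so U = 324.72/0.289 = 1123.6 kg/h and vapour = 106.4 kg/h.
The evaporator receives (1−α)·1230 of feed at 0.552 water and removes 0.761 of that water:
0.761×0.552×(1−α)×1230 = 106.4
(1−α) = 106.4/516.69 = 0.2059;  α = 0.7941.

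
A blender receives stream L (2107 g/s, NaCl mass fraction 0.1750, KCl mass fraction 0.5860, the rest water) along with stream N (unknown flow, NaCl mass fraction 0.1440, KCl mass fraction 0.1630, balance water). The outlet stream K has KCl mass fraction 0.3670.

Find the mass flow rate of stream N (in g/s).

2262 g/s

Let N be the unknown flow. Total out = 2107 + N.
KCl balance: 1234.7 + 0.163·N = 0.367·(2107 + N)
(0.163 − 0.367)·N = 0.367×2107 − 1234.7 = -461.43
N = -461.43 / -0.204 = 2261.9 g/s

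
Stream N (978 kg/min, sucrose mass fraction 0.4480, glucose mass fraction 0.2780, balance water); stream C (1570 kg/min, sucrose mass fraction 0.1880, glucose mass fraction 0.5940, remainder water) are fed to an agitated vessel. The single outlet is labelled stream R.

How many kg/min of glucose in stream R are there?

1204 kg/min

glucose out = glucose in = 978×0.278 + 1570×0.594 = 1204.5 kg/min.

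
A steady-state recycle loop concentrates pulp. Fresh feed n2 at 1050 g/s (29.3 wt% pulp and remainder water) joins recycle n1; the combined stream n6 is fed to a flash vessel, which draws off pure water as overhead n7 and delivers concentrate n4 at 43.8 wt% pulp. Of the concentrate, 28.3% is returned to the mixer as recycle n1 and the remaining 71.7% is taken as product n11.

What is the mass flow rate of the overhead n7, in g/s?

347.6 g/s

Overall pulp balance (none leaves overhead): pulp in fresh feed = pulp in product, i.e. 1050×0.293 = (1−0.283)·n4·0.438.
n4 = 307.65/(0.438×0.717) = 979.63 g/s.
Recycle n1 = 0.283×979.63 = 277.24 g/s.
Combined feed n6 = 1050 + 277.24 = 1327.2 g/s.
Overhead n7 = n6 − n4 = 1327.2 − 979.63 = 347.6 g/s.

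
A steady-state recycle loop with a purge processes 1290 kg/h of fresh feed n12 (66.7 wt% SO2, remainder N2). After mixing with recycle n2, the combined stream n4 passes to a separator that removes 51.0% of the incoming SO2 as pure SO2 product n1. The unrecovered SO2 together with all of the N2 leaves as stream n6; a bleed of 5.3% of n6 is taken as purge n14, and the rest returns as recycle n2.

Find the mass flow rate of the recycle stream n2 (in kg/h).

N2 enters only via n12 and leaves only via the purge: 1290×0.333 = 0.053×(N2 in n6), and the separator passes all N2, so N2 in n4 = N2 in n6 = 8105.1 kg/h.
SO2 in n4: m_A = 1290×0.667 + (1−0.053)·(1−0.510)·m_A, so m_A = 860.43/0.5360 = 1605.4 kg/h.
n6 = (1−0.510)×1605.4 + 8105.1 = 8891.7 kg/h.
Recycle n2 = (1−0.053)×8891.7 = 8420.5 kg/h.

8420 kg/h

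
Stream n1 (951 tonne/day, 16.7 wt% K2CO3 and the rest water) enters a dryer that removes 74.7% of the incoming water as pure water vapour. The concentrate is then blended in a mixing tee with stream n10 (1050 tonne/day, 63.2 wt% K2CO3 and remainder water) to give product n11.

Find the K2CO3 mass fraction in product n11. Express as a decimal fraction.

Vapour removed = 0.747×0.833×951 = 591.76 tonne/day; concentrate = 359.24 tonne/day.
K2CO3 reaching the mixer = 158.82 (from concentrate) + 1050×0.632 = 822.42 tonne/day.
Product flow = 359.24 + 1050 = 1409.2 tonne/day; K2CO3 fraction = 0.584.

0.584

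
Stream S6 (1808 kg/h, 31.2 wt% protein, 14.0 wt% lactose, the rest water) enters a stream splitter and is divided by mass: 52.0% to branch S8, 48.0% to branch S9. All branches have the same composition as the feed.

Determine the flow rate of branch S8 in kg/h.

Branch S8 flow = 0.520×1808 = 940.16 kg/h.

940.2 kg/h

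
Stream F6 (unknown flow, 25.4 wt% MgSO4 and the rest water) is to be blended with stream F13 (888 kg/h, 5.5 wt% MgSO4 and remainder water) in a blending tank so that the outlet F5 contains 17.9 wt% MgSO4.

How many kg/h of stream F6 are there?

Let F6 be the unknown flow. Total out = 888 + F6.
MgSO4 balance: 48.84 + 0.254·F6 = 0.179·(888 + F6)
(0.254 − 0.179)·F6 = 0.179×888 − 48.84 = 110.11
F6 = 110.11 / 0.075 = 1468.2 kg/h

1468 kg/h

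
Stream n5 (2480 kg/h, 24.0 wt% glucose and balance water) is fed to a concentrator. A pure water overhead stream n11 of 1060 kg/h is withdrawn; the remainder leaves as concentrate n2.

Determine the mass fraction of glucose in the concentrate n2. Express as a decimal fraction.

glucose is not removed: 2480×0.240 = 595.2 kg/h of glucose enters n2.
Concentrate = 2480 − 1060 = 1420 kg/h.
Mass fraction = 595.2/1420 = 0.419.

0.419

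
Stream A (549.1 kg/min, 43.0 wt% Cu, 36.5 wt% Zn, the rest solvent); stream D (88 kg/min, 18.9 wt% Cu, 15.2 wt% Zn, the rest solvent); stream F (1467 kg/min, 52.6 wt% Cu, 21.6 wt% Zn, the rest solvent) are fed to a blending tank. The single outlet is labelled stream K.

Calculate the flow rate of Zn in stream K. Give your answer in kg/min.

Zn out = Zn in = 549.1×0.365 + 88×0.152 + 1467×0.216 = 530.67 kg/min.

530.7 kg/min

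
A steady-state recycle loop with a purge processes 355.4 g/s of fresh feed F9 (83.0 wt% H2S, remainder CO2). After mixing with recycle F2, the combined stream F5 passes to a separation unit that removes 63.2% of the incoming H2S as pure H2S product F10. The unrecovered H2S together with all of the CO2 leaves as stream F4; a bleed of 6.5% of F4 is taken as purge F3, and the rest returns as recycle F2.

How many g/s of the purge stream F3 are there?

CO2 enters only via F9 and leaves only via the purge: 355.4×0.170 = 0.065×(CO2 in F4), and the separation unit passes all CO2, so CO2 in F5 = CO2 in F4 = 929.51 g/s.
H2S in F5: m_A = 355.4×0.830 + (1−0.065)·(1−0.632)·m_A, so m_A = 294.98/0.6559 = 449.72 g/s.
F4 = (1−0.632)×449.72 + 929.51 = 1095 g/s.
Purge F3 = 0.065×1095 = 71.175 g/s.

71.18 g/s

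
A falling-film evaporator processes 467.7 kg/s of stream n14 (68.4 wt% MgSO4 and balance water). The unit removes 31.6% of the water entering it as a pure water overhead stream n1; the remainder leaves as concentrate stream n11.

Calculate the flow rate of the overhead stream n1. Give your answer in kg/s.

water entering = 467.7×0.316 = 147.79 kg/s; overhead removed = 0.316×147.79 = 46.703 kg/s.

46.7 kg/s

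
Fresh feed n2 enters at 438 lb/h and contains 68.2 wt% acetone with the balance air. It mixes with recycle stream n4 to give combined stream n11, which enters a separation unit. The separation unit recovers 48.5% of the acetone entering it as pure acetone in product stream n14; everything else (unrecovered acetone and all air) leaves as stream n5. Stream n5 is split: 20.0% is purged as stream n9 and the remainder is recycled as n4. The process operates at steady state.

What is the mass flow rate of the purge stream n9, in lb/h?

air enters only via n2 and leaves only via the purge: 438×0.318 = 0.200×(air in n5), and the separation unit passes all air, so air in n11 = air in n5 = 696.42 lb/h.
acetone in n11: m_A = 438×0.682 + (1−0.200)·(1−0.485)·m_A, so m_A = 298.72/0.5880 = 508.02 lb/h.
n5 = (1−0.485)×508.02 + 696.42 = 958.05 lb/h.
Purge n9 = 0.200×958.05 = 191.61 lb/h.

191.6 lb/h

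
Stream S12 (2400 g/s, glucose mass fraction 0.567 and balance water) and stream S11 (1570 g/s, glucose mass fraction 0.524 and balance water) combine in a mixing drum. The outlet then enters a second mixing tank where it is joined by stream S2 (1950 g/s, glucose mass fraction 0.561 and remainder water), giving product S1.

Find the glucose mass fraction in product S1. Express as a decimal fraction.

Overall, product flow = 5920 g/s.
glucose in = 2400×0.567 + 1570×0.524 + 1950×0.561 = 3277.4 g/s.
glucose fraction in S1 = 0.554.

0.554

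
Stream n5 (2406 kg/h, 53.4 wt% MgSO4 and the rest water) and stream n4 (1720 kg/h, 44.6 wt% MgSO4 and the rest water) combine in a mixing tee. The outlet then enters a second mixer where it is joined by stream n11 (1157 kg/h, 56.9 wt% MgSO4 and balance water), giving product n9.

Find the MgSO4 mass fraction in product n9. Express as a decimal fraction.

Overall, product flow = 5283 kg/h.
MgSO4 in = 2406×0.534 + 1720×0.446 + 1157×0.569 = 2710.3 kg/h.
MgSO4 fraction in n9 = 0.513.

0.513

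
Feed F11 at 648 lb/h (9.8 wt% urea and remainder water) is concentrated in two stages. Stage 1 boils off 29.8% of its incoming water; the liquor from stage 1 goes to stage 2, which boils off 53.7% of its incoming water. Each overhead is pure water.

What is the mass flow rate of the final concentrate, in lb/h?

253.5 lb/h

water in feed = 648×0.902 = 584.5 lb/h.
After stage 1: water left = (1−0.298)×584.5 = 410.32; stream total = 473.82 lb/h.
After stage 2: water left = (1−0.537)×410.32 = 189.98; final concentrate = 253.48 lb/h.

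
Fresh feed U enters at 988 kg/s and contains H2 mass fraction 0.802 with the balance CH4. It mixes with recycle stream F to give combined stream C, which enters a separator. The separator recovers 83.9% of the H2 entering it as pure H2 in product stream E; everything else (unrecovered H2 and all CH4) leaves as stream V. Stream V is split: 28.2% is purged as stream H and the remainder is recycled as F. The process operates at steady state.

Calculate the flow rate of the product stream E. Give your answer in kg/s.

H2 in C: m_A = 988×0.802 + (1−0.282)·(1−0.839)·m_A, so m_A = 792.38/0.8844 = 895.95 kg/s.
Product E = 0.839×895.95 = 751.7 kg/s.

751.7 kg/s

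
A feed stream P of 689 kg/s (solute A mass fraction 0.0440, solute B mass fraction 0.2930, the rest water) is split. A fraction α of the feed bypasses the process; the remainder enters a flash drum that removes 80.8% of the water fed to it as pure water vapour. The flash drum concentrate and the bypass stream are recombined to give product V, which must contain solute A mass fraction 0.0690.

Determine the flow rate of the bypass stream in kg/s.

All 689×0.044 = 30.316 kg/s of solute A reaches V, so V = 30.316/0.069 = 439.36 kg/s and vapour = 249.64 kg/s.
The evaporator receives (1−α)·689 of feed at 0.663 water and removes 0.808 of that water:
0.808×0.663×(1−α)×689 = 249.64
(1−α) = 249.64/369.1 = 0.6763;  α = 0.3237.
Bypass flow = 0.3237×689 = 223 kg/s.

223 kg/s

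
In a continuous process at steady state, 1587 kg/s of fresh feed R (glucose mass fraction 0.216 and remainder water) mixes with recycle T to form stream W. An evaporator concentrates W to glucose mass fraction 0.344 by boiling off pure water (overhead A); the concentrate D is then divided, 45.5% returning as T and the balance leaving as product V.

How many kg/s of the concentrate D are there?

Overall glucose balance (none leaves overhead): glucose in fresh feed = glucose in product, i.e. 1587×0.216 = (1−0.455)·D·0.344.
D = 342.79/(0.344×0.545) = 1828.4 kg/s.

1828 kg/s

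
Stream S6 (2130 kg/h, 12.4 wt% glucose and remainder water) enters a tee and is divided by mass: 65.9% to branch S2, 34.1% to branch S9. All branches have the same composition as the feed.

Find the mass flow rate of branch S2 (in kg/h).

1404 kg/h

Branch S2 flow = 0.659×2130 = 1403.7 kg/h.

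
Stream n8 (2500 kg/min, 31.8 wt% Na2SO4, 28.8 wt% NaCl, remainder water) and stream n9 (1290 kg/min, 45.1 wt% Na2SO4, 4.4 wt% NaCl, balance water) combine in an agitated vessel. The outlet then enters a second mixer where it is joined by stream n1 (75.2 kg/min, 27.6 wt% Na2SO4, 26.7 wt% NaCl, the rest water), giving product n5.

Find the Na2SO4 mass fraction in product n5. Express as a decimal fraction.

0.362

Overall, product flow = 3865.2 kg/min.
Na2SO4 in = 2500×0.318 + 1290×0.451 + 75.2×0.276 = 1397.5 kg/min.
Na2SO4 fraction in n5 = 0.362.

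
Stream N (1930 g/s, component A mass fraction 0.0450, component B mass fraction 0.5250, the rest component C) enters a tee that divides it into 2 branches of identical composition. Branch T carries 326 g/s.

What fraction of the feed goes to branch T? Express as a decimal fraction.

0.169

Fraction to T = 326/1930 = 0.1689.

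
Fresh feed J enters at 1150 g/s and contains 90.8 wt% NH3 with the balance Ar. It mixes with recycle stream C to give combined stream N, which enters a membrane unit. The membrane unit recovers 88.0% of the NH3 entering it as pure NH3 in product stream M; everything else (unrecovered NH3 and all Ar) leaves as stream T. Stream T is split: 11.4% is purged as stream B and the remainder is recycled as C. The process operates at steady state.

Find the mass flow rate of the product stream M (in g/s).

NH3 in N: m_A = 1150×0.908 + (1−0.114)·(1−0.880)·m_A, so m_A = 1044.2/0.8937 = 1168.4 g/s.
Product M = 0.880×1168.4 = 1028.2 g/s.

1028 g/s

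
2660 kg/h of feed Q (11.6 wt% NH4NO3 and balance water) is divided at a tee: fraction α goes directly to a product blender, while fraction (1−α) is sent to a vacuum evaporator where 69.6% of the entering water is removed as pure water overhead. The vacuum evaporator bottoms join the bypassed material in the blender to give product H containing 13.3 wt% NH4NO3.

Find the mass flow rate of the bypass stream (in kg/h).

All 2660×0.116 = 308.56 kg/h of NH4NO3 reaches H, so H = 308.56/0.133 = 2320 kg/h and vapour = 340 kg/h.
The evaporator receives (1−α)·2660 of feed at 0.884 water and removes 0.696 of that water:
0.696×0.884×(1−α)×2660 = 340
(1−α) = 340/1636.6 = 0.2077;  α = 0.7923.
Bypass flow = 0.7923×2660 = 2107.4 kg/h.

2107 kg/h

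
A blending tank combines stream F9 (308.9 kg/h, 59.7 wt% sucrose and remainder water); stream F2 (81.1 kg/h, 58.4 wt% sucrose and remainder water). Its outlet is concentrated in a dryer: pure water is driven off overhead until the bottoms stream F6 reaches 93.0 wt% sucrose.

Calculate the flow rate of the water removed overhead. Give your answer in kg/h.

sucrose entering = 308.9×0.597 + 81.1×0.584 = 231.78 kg/h.
All sucrose reports to F6, so F6 = 231.78/0.930 = 249.22 kg/h.
Total feed = 390 kg/h; overhead = 390 − 249.22 = 140.78 kg/h.

140.8 kg/h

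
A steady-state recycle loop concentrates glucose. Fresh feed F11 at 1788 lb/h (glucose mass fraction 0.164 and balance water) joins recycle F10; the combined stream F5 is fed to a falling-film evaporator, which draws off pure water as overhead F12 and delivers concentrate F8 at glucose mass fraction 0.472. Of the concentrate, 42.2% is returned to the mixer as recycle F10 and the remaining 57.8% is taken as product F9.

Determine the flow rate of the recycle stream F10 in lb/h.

453.6 lb/h

Overall glucose balance (none leaves overhead): glucose in fresh feed = glucose in product, i.e. 1788×0.164 = (1−0.422)·F8·0.472.
F8 = 293.23/(0.472×0.578) = 1074.8 lb/h.
Recycle F10 = 0.422×1074.8 = 453.58 lb/h.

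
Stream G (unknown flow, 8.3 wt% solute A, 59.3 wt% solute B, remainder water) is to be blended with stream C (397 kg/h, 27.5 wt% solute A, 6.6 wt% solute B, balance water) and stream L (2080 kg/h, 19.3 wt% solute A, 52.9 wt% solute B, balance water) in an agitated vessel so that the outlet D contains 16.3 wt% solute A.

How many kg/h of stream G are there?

1336 kg/h

Let G be the unknown flow. Total out = 2477 + G.
solute A balance: 510.62 + 0.083·G = 0.163·(2477 + G)
(0.083 − 0.163)·G = 0.163×2477 − 510.62 = -106.86
G = -106.86 / -0.080 = 1335.8 kg/h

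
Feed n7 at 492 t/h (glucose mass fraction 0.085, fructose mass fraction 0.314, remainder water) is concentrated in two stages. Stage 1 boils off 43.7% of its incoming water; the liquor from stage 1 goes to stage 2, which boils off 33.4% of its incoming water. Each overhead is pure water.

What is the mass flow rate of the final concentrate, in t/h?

water in feed = 492×0.601 = 295.69 t/h.
After stage 1: water left = (1−0.437)×295.69 = 166.47; stream total = 362.78 t/h.
After stage 2: water left = (1−0.334)×166.47 = 110.87; final concentrate = 307.18 t/h.

307.2 t/h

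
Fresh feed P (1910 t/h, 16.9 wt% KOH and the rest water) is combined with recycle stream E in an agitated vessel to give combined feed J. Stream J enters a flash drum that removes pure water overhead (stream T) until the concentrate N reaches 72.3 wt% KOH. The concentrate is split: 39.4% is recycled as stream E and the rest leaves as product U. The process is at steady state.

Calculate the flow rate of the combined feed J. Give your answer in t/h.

Overall KOH balance (none leaves overhead): KOH in fresh feed = KOH in product, i.e. 1910×0.169 = (1−0.394)·N·0.723.
N = 322.79/(0.723×0.606) = 736.73 t/h.
Recycle E = 0.394×736.73 = 290.27 t/h.
Combined feed J = 1910 + 290.27 = 2200.3 t/h.

2200 t/h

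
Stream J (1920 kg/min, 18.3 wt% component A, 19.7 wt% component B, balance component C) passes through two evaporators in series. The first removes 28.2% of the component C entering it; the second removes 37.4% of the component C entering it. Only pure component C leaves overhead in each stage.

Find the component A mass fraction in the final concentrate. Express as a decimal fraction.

component C in feed = 1920×0.620 = 1190.4 kg/min.
After stage 1: component C left = (1−0.282)×1190.4 = 854.71; stream total = 1584.3 kg/min.
After stage 2: component C left = (1−0.374)×854.71 = 535.05; final concentrate = 1264.6 kg/min.
component A fraction = 351.36/1264.6 = 0.278.

0.278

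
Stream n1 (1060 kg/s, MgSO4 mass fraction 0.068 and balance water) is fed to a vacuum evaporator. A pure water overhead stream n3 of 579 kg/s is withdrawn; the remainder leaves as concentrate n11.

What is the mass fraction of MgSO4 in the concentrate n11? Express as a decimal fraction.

0.150

MgSO4 is not removed: 1060×0.068 = 72.08 kg/s of MgSO4 enters n11.
Concentrate = 1060 − 579 = 481 kg/s.
Mass fraction = 72.08/481 = 0.150.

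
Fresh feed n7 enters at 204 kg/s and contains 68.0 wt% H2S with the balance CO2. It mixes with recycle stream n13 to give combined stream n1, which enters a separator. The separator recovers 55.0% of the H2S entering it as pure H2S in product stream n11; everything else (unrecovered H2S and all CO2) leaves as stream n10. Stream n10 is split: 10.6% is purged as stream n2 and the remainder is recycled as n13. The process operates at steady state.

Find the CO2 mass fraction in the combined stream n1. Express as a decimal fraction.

0.7263

CO2 enters only via n7 and leaves only via the purge: 204×0.320 = 0.106×(CO2 in n10), and the separator passes all CO2, so CO2 in n1 = CO2 in n10 = 615.85 kg/s.
H2S in n1: m_A = 204×0.680 + (1−0.106)·(1−0.550)·m_A, so m_A = 138.72/0.5977 = 232.09 kg/s.
n1 = 232.09 + 615.85 = 847.94 kg/s.
CO2 fraction in n1 = 615.85/847.94 = 0.7263.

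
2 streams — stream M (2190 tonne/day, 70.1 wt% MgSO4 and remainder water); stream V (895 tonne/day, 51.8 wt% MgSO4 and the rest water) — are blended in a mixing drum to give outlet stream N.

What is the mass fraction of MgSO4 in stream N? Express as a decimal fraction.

Total flow out = 2190 + 895 = 3085 tonne/day.
MgSO4 in = 2190×0.701 + 895×0.518 = 1998.8 tonne/day.
MgSO4 mass fraction in N = 1998.8/3085 = 0.648.

0.648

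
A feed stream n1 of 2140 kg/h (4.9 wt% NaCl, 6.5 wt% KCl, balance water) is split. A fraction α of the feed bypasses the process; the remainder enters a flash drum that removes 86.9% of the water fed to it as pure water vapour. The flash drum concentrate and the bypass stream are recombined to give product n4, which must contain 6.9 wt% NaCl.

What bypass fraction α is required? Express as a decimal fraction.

All 2140×0.049 = 104.86 kg/h of NaCl reaches n4, so n4 = 104.86/0.069 = 1519.7 kg/h and vapour = 620.29 kg/h.
The evaporator receives (1−α)·2140 of feed at 0.886 water and removes 0.869 of that water:
0.869×0.886×(1−α)×2140 = 620.29
(1−α) = 620.29/1647.7 = 0.3765;  α = 0.6235.

0.624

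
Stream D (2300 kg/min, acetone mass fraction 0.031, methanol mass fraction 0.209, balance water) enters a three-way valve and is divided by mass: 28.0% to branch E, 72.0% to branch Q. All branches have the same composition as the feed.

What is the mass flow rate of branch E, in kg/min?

Branch E flow = 0.280×2300 = 644 kg/min.

644 kg/min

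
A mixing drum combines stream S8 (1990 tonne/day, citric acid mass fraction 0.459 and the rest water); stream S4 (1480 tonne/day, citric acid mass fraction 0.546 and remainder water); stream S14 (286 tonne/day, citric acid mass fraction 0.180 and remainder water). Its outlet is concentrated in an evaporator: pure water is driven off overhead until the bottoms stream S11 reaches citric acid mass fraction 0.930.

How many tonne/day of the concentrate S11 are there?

1906 tonne/day

citric acid entering = 1990×0.459 + 1480×0.546 + 286×0.180 = 1773 tonne/day.
All citric acid reports to S11, so S11 = 1773/0.930 = 1906.4 tonne/day.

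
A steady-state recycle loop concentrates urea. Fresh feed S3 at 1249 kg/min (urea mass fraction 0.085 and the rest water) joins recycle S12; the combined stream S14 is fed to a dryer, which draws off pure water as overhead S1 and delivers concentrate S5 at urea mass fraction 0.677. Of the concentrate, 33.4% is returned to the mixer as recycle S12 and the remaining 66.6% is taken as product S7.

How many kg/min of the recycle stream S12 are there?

78.64 kg/min

Overall urea balance (none leaves overhead): urea in fresh feed = urea in product, i.e. 1249×0.085 = (1−0.334)·S5·0.677.
S5 = 106.17/(0.677×0.666) = 235.46 kg/min.
Recycle S12 = 0.334×235.46 = 78.644 kg/min.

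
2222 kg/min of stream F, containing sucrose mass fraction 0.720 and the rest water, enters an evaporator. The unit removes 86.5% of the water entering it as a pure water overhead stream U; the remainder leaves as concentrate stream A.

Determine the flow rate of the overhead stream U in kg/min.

water entering = 2222×0.280 = 622.16 kg/min; overhead removed = 0.865×622.16 = 538.17 kg/min.

538.2 kg/min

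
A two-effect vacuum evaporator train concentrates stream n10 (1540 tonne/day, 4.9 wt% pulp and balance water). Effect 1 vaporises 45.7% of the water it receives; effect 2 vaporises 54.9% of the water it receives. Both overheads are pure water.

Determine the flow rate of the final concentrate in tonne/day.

434.1 tonne/day

water in feed = 1540×0.951 = 1464.5 tonne/day.
After stage 1: water left = (1−0.457)×1464.5 = 795.25; stream total = 870.71 tonne/day.
After stage 2: water left = (1−0.549)×795.25 = 358.66; final concentrate = 434.12 tonne/day.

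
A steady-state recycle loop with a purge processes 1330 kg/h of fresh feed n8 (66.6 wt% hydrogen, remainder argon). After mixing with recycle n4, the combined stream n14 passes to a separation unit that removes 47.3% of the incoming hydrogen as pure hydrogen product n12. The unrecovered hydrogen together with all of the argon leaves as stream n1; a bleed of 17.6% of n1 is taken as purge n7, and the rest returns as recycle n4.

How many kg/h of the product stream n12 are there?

740.6 kg/h

hydrogen in n14: m_A = 1330×0.666 + (1−0.176)·(1−0.473)·m_A, so m_A = 885.78/0.5658 = 1565.7 kg/h.
Product n12 = 0.473×1565.7 = 740.56 kg/h.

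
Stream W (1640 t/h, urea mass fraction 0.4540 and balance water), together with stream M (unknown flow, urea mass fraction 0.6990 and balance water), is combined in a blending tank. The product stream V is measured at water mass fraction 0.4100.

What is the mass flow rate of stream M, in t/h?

Let M be the unknown flow. Total out = 1640 + M.
water balance: 895.44 + 0.301·M = 0.410·(1640 + M)
(0.301 − 0.410)·M = 0.410×1640 − 895.44 = -223.04
M = -223.04 / -0.109 = 2046.2 t/h

2046 t/h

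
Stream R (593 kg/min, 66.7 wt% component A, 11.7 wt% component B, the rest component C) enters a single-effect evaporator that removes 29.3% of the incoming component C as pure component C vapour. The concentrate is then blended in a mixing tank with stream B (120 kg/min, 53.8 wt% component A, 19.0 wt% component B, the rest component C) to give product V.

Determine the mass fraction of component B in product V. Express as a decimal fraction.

Vapour removed = 0.293×0.216×593 = 37.53 kg/min; concentrate = 555.47 kg/min.
component B reaching the mixer = 69.381 (from concentrate) + 120×0.190 = 92.181 kg/min.
Product flow = 555.47 + 120 = 675.47 kg/min; component B fraction = 0.136.

0.136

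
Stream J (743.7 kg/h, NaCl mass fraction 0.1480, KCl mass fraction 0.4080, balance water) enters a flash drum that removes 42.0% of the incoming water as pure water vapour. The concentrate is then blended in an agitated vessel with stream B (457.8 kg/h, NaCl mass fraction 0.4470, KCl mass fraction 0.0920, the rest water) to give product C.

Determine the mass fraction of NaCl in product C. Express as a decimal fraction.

Vapour removed = 0.420×0.444×743.7 = 138.69 kg/h; concentrate = 605.01 kg/h.
NaCl reaching the mixer = 110.07 (from concentrate) + 457.8×0.447 = 314.7 kg/h.
Product flow = 605.01 + 457.8 = 1062.8 kg/h; NaCl fraction = 0.2961.

0.2961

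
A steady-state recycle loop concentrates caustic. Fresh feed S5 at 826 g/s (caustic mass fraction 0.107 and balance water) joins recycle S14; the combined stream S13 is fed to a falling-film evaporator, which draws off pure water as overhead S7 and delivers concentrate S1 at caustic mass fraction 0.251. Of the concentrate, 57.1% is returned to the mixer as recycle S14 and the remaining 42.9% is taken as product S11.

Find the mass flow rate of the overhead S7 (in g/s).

Overall caustic balance (none leaves overhead): caustic in fresh feed = caustic in product, i.e. 826×0.107 = (1−0.571)·S1·0.251.
S1 = 88.382/(0.251×0.429) = 820.79 g/s.
Recycle S14 = 0.571×820.79 = 468.67 g/s.
Combined feed S13 = 826 + 468.67 = 1294.7 g/s.
Overhead S7 = S13 − S1 = 1294.7 − 820.79 = 473.88 g/s.

473.9 g/s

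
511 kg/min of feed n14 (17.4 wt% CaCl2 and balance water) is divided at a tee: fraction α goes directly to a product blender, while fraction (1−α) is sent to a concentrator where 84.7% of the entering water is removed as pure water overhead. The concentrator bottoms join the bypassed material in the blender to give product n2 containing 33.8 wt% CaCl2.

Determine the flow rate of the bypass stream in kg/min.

156.6 kg/min

All 511×0.174 = 88.914 kg/min of CaCl2 reaches n2, so n2 = 88.914/0.338 = 263.06 kg/min and vapour = 247.94 kg/min.
The evaporator receives (1−α)·511 of feed at 0.826 water and removes 0.847 of that water:
0.847×0.826×(1−α)×511 = 247.94
(1−α) = 247.94/357.51 = 0.6935;  α = 0.3065.
Bypass flow = 0.3065×511 = 156.61 kg/min.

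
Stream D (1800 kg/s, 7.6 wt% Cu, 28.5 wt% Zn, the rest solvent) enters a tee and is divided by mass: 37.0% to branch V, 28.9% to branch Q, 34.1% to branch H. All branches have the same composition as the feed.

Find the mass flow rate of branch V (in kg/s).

666 kg/s

Branch V flow = 0.370×1800 = 666 kg/s.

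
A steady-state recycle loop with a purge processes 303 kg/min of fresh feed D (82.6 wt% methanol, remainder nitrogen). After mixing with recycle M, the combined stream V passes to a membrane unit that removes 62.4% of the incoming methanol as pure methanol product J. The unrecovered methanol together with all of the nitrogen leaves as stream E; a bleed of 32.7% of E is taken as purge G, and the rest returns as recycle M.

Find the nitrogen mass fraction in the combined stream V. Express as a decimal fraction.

nitrogen enters only via D and leaves only via the purge: 303×0.174 = 0.327×(nitrogen in E), and the membrane unit passes all nitrogen, so nitrogen in V = nitrogen in E = 161.23 kg/min.
methanol in V: m_A = 303×0.826 + (1−0.327)·(1−0.624)·m_A, so m_A = 250.28/0.7470 = 335.07 kg/min.
V = 335.07 + 161.23 = 496.3 kg/min.
nitrogen fraction in V = 161.23/496.3 = 0.325.

0.325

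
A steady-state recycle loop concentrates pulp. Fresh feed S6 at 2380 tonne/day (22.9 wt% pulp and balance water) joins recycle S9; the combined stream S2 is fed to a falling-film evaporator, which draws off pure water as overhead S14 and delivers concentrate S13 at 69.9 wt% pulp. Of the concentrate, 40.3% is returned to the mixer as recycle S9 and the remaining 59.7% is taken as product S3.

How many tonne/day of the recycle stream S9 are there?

526.3 tonne/day

Overall pulp balance (none leaves overhead): pulp in fresh feed = pulp in product, i.e. 2380×0.229 = (1−0.403)·S13·0.699.
S13 = 545.02/(0.699×0.597) = 1306.1 tonne/day.
Recycle S9 = 0.403×1306.1 = 526.34 tonne/day.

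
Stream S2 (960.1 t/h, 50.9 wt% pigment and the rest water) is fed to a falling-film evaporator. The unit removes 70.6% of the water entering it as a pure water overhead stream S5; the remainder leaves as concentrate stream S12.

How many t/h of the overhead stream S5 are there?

332.8 t/h

water entering = 960.1×0.491 = 471.41 t/h; overhead removed = 0.706×471.41 = 332.81 t/h.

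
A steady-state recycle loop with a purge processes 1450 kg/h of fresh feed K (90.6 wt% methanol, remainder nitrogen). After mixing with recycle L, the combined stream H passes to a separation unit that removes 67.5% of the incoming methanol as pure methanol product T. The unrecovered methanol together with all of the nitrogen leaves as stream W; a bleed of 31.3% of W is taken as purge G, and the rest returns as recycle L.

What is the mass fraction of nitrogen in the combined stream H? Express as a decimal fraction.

0.2048

nitrogen enters only via K and leaves only via the purge: 1450×0.094 = 0.313×(nitrogen in W), and the separation unit passes all nitrogen, so nitrogen in H = nitrogen in W = 435.46 kg/h.
methanol in H: m_A = 1450×0.906 + (1−0.313)·(1−0.675)·m_A, so m_A = 1313.7/0.7767 = 1691.3 kg/h.
H = 1691.3 + 435.46 = 2126.8 kg/h.
nitrogen fraction in H = 435.46/2126.8 = 0.2048.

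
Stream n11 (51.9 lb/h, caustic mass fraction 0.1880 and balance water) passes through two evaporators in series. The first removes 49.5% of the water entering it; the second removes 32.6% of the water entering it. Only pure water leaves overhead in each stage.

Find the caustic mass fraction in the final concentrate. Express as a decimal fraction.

water in feed = 51.9×0.812 = 42.143 lb/h.
After stage 1: water left = (1−0.495)×42.143 = 21.282; stream total = 31.039 lb/h.
After stage 2: water left = (1−0.326)×21.282 = 14.344; final concentrate = 24.101 lb/h.
caustic fraction = 9.7572/24.101 = 0.4048.

0.4048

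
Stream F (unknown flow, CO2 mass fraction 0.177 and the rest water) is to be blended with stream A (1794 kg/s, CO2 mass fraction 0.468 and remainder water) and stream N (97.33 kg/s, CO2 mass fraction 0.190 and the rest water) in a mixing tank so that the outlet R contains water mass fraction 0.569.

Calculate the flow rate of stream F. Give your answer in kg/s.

169 kg/s

Let F be the unknown flow. Total out = 1891.3 + F.
water balance: 1033.2 + 0.823·F = 0.569·(1891.3 + F)
(0.823 − 0.569)·F = 0.569×1891.3 − 1033.2 = 42.921
F = 42.921 / 0.254 = 168.98 kg/s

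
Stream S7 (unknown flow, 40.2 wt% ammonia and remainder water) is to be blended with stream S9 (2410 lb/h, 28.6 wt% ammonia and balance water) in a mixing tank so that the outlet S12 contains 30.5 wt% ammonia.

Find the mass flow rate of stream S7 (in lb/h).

Let S7 be the unknown flow. Total out = 2410 + S7.
ammonia balance: 689.26 + 0.402·S7 = 0.305·(2410 + S7)
(0.402 − 0.305)·S7 = 0.305×2410 − 689.26 = 45.79
S7 = 45.79 / 0.097 = 472.06 lb/h

472.1 lb/h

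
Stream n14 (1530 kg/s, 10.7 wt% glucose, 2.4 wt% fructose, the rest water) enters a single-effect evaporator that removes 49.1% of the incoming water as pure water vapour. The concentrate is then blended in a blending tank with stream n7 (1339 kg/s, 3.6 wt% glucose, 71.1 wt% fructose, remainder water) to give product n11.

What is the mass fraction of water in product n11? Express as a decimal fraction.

Vapour removed = 0.491×0.869×1530 = 652.82 kg/s; concentrate = 877.18 kg/s.
water reaching the mixer = 676.75 (from concentrate) + 1339×0.253 = 1015.5 kg/s.
Product flow = 877.18 + 1339 = 2216.2 kg/s; water fraction = 0.4582.

0.4582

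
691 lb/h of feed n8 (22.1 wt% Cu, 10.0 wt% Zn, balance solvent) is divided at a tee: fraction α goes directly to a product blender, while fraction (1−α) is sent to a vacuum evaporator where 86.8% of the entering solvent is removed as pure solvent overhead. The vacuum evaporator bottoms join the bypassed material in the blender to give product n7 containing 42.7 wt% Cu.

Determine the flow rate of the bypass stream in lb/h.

125.4 lb/h

All 691×0.221 = 152.71 lb/h of Cu reaches n7, so n7 = 152.71/0.427 = 357.64 lb/h and vapour = 333.36 lb/h.
The evaporator receives (1−α)·691 of feed at 0.679 solvent and removes 0.868 of that solvent:
0.868×0.679×(1−α)×691 = 333.36
(1−α) = 333.36/407.26 = 0.8186;  α = 0.1814.
Bypass flow = 0.1814×691 = 125.38 lb/h.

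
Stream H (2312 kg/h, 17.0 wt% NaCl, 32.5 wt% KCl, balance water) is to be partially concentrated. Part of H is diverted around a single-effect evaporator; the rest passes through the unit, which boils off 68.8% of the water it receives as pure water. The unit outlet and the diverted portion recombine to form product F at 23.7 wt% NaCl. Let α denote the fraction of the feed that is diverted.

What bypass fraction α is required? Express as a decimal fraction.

0.186

All 2312×0.170 = 393.04 kg/h of NaCl reaches F, so F = 393.04/0.237 = 1658.4 kg/h and vapour = 653.6 kg/h.
The evaporator receives (1−α)·2312 of feed at 0.505 water and removes 0.688 of that water:
0.688×0.505×(1−α)×2312 = 653.6
(1−α) = 653.6/803.28 = 0.8137;  α = 0.1863.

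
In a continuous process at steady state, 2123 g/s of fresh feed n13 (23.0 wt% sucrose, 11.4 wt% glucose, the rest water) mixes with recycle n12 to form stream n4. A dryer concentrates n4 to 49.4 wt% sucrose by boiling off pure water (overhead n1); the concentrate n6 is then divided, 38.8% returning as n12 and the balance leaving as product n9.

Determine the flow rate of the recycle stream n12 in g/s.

626.7 g/s

Overall sucrose balance (none leaves overhead): sucrose in fresh feed = sucrose in product, i.e. 2123×0.230 = (1−0.388)·n6·0.494.
n6 = 488.29/(0.494×0.612) = 1615.1 g/s.
Recycle n12 = 0.388×1615.1 = 626.66 g/s.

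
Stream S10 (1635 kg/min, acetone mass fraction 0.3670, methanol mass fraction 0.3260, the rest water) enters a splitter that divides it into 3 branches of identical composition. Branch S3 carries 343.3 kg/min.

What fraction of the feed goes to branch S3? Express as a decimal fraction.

0.210

Fraction to S3 = 343.3/1635 = 0.2100.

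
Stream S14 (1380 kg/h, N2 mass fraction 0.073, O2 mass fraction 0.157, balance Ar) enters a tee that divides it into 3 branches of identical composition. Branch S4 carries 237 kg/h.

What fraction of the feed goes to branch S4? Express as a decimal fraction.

Fraction to S4 = 237/1380 = 0.1717.

0.172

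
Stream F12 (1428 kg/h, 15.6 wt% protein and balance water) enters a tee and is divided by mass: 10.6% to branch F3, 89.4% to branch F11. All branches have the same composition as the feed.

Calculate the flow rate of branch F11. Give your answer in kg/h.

1277 kg/h

Branch F11 flow = 0.894×1428 = 1276.6 kg/h.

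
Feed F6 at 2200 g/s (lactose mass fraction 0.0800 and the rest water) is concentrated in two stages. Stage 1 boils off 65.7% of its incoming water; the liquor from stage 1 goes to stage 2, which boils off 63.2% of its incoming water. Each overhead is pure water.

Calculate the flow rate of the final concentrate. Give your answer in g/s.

431.5 g/s

water in feed = 2200×0.920 = 2024 g/s.
After stage 1: water left = (1−0.657)×2024 = 694.23; stream total = 870.23 g/s.
After stage 2: water left = (1−0.632)×694.23 = 255.48; final concentrate = 431.48 g/s.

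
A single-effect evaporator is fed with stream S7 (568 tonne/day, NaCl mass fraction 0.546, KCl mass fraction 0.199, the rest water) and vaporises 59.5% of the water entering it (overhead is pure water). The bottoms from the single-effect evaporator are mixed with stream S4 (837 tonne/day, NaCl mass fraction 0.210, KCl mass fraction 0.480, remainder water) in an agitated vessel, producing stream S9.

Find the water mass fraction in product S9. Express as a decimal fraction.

0.241

Vapour removed = 0.595×0.255×568 = 86.18 tonne/day; concentrate = 481.82 tonne/day.
water reaching the mixer = 58.66 (from concentrate) + 837×0.310 = 318.13 tonne/day.
Product flow = 481.82 + 837 = 1318.8 tonne/day; water fraction = 0.241.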